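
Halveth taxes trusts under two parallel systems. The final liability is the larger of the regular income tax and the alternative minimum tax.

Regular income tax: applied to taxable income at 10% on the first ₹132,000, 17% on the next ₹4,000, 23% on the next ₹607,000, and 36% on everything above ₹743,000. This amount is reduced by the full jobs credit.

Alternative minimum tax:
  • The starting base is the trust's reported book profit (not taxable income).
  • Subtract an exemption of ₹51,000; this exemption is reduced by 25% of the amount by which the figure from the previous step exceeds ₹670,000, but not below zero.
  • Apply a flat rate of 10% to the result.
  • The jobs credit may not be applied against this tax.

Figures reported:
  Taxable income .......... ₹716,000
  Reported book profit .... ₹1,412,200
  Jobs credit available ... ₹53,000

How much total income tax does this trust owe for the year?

Regular income tax:
  ₹132,000 × 10% = ₹13,200
  ₹4,000 × 17% = ₹680
  ₹580,000 × 23% = ₹133,400
  → ₹147,280
  Less jobs credit ₹53,000 → ₹94,280

Alternative minimum tax:
  Base (reported book profit): ₹1,412,200
  Exemption: 25% × (₹1,412,200 − ₹670,000) = ₹185,550 ≥ ₹51,000, so the exemption is fully phased out
  Base: ₹1,412,200 − ₹0 = ₹1,412,200
  ₹1,412,200 × 10% = ₹141,220

₹141,220 > ₹94,280, so the alternative minimum tax is the binding amount.

₹141,220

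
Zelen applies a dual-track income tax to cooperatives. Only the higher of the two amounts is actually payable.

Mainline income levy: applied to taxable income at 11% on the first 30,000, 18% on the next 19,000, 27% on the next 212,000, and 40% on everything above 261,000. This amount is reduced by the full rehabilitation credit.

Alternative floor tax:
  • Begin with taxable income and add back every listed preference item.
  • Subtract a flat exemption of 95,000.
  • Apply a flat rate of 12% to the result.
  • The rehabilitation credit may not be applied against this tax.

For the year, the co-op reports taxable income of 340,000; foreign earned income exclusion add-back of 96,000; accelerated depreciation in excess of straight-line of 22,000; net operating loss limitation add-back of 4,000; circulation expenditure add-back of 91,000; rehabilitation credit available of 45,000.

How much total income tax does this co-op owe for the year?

54,960

Mainline income levy:
  30,000 × 11% = 3,300
  19,000 × 18% = 3,420
  212,000 × 27% = 57,240
  79,000 × 40% = 31,600
  → 95,560
  Less rehabilitation credit 45,000 → 50,560

Alternative floor tax:
  Adjusted income: 340,000 + 96,000 + 22,000 + 4,000 + 91,000 = 553,000
  Less exemption 95,000 → base 458,000
  458,000 × 12% = 54,960

54,960 > 50,560, so the alternative floor tax is the binding amount.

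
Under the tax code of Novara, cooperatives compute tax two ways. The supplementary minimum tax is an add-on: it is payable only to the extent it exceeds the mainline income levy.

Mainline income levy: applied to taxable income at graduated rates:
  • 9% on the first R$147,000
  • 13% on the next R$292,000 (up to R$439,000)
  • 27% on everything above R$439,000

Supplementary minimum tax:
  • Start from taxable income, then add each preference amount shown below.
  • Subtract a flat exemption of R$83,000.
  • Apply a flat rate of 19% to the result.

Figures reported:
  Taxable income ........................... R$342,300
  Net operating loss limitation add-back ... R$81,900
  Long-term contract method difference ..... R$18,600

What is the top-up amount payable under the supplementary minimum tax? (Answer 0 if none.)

Supplementary minimum tax:
  Adjusted income: R$342,300 + R$81,900 + R$18,600 = R$442,800
  Less exemption R$83,000 → base R$359,800
  R$359,800 × 19% = R$68,362

Mainline income levy:
  R$147,000 × 9% = R$13,230
  R$195,300 × 13% = R$25,389
  → R$38,619

Excess of supplementary minimum tax over mainline income levy: R$68,362 − R$38,619 = R$29,743.

R$29,743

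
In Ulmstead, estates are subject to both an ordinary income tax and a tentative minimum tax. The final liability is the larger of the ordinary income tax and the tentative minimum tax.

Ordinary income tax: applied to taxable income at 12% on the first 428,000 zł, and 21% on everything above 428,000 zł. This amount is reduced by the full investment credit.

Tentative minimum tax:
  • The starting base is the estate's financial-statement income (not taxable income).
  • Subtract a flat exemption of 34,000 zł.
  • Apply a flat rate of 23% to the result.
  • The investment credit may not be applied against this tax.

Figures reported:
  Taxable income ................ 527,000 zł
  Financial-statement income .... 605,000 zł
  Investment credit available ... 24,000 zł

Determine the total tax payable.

131,330 zł

Tentative minimum tax:
  Base (financial-statement income): 605,000 zł
  Less exemption 34,000 zł → base 571,000 zł
  571,000 zł × 23% = 131,330 zł

Ordinary income tax:
  428,000 zł × 12% = 51,360 zł
  99,000 zł × 21% = 20,790 zł
  → 72,150 zł
  Less investment credit 24,000 zł → 48,150 zł

131,330 zł > 48,150 zł, so the tentative minimum tax is the binding amount.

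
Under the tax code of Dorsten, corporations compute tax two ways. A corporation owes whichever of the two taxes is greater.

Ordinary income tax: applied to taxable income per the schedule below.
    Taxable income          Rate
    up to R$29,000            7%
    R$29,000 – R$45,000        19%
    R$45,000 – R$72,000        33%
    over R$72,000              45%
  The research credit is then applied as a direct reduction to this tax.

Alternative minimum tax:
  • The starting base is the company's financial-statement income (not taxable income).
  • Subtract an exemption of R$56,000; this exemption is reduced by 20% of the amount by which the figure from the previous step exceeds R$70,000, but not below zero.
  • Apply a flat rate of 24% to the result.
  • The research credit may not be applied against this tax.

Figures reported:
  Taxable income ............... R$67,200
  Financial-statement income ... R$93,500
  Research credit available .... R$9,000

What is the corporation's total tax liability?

Ordinary income tax:
  R$29,000 × 7% = R$2,030
  R$16,000 × 19% = R$3,040
  R$22,200 × 33% = R$7,326
  → R$12,396
  Less research credit R$9,000 → R$3,396

Alternative minimum tax:
  Base (financial-statement income): R$93,500
  Exemption: R$56,000 − 20% × (R$93,500 − R$70,000) = R$56,000 − R$4,700 = R$51,300
  Base: R$93,500 − R$51,300 = R$42,200
  R$42,200 × 24% = R$10,128

R$10,128 > R$3,396, so the alternative minimum tax is the binding amount.

R$10,128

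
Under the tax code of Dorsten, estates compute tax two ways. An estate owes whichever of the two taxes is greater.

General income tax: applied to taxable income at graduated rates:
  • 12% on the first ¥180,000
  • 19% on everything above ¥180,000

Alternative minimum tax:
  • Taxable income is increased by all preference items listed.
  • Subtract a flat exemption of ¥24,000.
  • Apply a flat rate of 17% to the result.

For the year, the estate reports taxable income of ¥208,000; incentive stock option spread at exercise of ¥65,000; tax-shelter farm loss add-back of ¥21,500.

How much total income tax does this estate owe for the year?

¥45,985

General income tax:
  ¥180,000 × 12% = ¥21,600
  ¥28,000 × 19% = ¥5,320
  → ¥26,920

Alternative minimum tax:
  Adjusted income: ¥208,000 + ¥65,000 + ¥21,500 = ¥294,500
  Less exemption ¥24,000 → base ¥270,500
  ¥270,500 × 17% = ¥45,985

¥45,985 > ¥26,920, so the alternative minimum tax is the binding amount.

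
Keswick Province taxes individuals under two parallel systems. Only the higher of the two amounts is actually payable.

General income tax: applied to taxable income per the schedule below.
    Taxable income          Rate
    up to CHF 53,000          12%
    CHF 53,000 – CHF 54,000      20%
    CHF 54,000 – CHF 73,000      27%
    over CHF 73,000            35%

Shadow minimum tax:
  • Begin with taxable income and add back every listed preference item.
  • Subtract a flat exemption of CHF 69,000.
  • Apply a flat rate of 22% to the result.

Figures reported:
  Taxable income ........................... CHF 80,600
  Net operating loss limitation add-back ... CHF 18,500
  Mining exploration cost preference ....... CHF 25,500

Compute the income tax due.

CHF 14,350

Shadow minimum tax:
  Adjusted income: CHF 80,600 + CHF 18,500 + CHF 25,500 = CHF 124,600
  Less exemption CHF 69,000 → base CHF 55,600
  CHF 55,600 × 22% = CHF 12,232

General income tax:
  CHF 53,000 × 12% = CHF 6,360
  CHF 1,000 × 20% = CHF 200
  CHF 19,000 × 27% = CHF 5,130
  CHF 7,600 × 35% = CHF 2,660
  → CHF 14,350

CHF 14,350 > CHF 12,232, so the general income tax governs.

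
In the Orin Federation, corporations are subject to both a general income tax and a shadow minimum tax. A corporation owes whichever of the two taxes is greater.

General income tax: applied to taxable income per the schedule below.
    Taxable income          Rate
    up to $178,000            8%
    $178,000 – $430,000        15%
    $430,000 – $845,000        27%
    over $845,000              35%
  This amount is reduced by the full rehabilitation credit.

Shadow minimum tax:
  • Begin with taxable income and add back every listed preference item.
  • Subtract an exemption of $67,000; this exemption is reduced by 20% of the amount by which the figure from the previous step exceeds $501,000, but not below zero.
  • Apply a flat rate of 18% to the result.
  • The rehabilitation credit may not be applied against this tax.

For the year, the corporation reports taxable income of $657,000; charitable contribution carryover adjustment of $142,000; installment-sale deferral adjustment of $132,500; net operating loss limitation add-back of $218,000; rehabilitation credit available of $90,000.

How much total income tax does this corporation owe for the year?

$206,910

General income tax:
  $178,000 × 8% = $14,240
  $252,000 × 15% = $37,800
  $227,000 × 27% = $61,290
  → $113,330
  Less rehabilitation credit $90,000 → $23,330

Shadow minimum tax:
  Adjusted income: $657,000 + $142,000 + $132,500 + $218,000 = $1,149,500
  Exemption: 20% × ($1,149,500 − $501,000) = $129,700 ≥ $67,000, so the exemption is fully phased out
  Base: $1,149,500 − $0 = $1,149,500
  $1,149,500 × 18% = $206,910

$206,910 > $23,330, so the shadow minimum tax is the binding amount.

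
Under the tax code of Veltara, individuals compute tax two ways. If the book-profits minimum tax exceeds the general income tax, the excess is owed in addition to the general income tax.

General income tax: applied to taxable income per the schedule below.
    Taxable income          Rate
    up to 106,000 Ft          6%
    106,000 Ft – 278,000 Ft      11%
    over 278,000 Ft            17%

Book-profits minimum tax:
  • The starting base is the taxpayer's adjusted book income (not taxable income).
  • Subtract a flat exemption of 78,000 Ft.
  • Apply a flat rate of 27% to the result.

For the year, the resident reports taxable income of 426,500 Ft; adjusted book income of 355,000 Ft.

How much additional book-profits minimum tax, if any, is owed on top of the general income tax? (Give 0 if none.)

24,265 Ft

Book-profits minimum tax:
  Base (adjusted book income): 355,000 Ft
  Less exemption 78,000 Ft → base 277,000 Ft
  277,000 Ft × 27% = 74,790 Ft

General income tax:
  106,000 Ft × 6% = 6,360 Ft
  172,000 Ft × 11% = 18,920 Ft
  148,500 Ft × 17% = 25,245 Ft
  → 50,525 Ft

Excess of book-profits minimum tax over general income tax: 74,790 Ft − 50,525 Ft = 24,265 Ft.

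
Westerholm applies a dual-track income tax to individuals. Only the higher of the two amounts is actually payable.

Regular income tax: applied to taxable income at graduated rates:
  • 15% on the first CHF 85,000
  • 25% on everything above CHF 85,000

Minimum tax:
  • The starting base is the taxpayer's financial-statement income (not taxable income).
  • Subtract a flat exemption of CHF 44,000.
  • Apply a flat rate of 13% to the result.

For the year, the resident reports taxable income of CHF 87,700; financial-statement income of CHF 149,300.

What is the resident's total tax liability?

CHF 13,689

Minimum tax:
  Base (financial-statement income): CHF 149,300
  Less exemption CHF 44,000 → base CHF 105,300
  CHF 105,300 × 13% = CHF 13,689

Regular income tax:
  CHF 85,000 × 15% = CHF 12,750
  CHF 2,700 × 25% = CHF 675
  → CHF 13,425

CHF 13,689 > CHF 13,425, so the minimum tax is the binding amount.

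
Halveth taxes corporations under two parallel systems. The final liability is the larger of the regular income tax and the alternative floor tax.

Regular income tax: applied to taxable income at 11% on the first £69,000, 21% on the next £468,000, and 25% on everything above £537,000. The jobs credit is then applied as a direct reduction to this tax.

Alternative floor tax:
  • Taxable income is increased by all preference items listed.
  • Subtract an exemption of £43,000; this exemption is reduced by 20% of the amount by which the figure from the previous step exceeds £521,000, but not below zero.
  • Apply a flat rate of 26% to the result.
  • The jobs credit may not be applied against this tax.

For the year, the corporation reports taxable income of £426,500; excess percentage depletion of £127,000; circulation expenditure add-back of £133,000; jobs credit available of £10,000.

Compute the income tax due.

Alternative floor tax:
  Adjusted income: £426,500 + £127,000 + £133,000 = £686,500
  Exemption: £43,000 − 20% × (£686,500 − £521,000) = £43,000 − £33,100 = £9,900
  Base: £686,500 − £9,900 = £676,600
  £676,600 × 26% = £175,916

Regular income tax:
  £69,000 × 11% = £7,590
  £357,500 × 21% = £75,075
  → £82,665
  Less jobs credit £10,000 → £72,665

£175,916 > £72,665, so the alternative floor tax is the binding amount.

£175,916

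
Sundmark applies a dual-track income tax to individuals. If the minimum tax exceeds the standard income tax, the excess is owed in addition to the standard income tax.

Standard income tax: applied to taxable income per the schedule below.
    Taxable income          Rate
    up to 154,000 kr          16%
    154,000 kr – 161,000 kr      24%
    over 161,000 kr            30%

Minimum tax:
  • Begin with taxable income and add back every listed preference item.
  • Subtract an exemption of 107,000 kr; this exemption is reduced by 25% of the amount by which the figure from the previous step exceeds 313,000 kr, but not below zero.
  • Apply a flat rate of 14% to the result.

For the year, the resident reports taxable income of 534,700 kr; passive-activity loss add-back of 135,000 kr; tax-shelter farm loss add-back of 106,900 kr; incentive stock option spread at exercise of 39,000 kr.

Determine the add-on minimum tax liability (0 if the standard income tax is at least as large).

0 kr

Minimum tax:
  Adjusted income: 534,700 kr + 135,000 kr + 106,900 kr + 39,000 kr = 815,600 kr
  Exemption: 25% × (815,600 kr − 313,000 kr) = 125,650 kr ≥ 107,000 kr, so the exemption is fully phased out
  Base: 815,600 kr − 0 kr = 815,600 kr
  815,600 kr × 14% = 114,184 kr

Standard income tax:
  154,000 kr × 16% = 24,640 kr
  7,000 kr × 24% = 1,680 kr
  373,700 kr × 30% = 112,110 kr
  → 138,430 kr

114,184 kr ≤ 138,430 kr, so no add-on is due.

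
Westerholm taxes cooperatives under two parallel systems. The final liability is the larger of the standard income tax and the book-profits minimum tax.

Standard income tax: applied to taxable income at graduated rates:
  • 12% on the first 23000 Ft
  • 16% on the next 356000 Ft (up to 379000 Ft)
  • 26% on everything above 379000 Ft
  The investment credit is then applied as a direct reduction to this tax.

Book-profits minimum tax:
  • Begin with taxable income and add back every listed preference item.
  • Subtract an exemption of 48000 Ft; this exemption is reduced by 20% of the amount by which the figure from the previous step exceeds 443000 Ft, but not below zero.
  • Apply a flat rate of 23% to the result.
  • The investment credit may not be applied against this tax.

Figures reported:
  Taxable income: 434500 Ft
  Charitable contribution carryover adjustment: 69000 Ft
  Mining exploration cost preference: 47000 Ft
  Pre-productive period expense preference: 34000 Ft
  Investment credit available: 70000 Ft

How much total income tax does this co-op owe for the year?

129904 Ft

Book-profits minimum tax:
  Adjusted income: 434500 Ft + 69000 Ft + 47000 Ft + 34000 Ft = 584500 Ft
  Exemption: 48000 Ft − 20% × (584500 Ft − 443000 Ft) = 48000 Ft − 28300 Ft = 19700 Ft
  Base: 584500 Ft − 19700 Ft = 564800 Ft
  564800 Ft × 23% = 129904 Ft

Standard income tax:
  23000 Ft × 12% = 2760 Ft
  356000 Ft × 16% = 56960 Ft
  55500 Ft × 26% = 14430 Ft
  → 74150 Ft
  Less investment credit 70000 Ft → 4150 Ft

129904 Ft > 4150 Ft, so the book-profits minimum tax is the binding amount.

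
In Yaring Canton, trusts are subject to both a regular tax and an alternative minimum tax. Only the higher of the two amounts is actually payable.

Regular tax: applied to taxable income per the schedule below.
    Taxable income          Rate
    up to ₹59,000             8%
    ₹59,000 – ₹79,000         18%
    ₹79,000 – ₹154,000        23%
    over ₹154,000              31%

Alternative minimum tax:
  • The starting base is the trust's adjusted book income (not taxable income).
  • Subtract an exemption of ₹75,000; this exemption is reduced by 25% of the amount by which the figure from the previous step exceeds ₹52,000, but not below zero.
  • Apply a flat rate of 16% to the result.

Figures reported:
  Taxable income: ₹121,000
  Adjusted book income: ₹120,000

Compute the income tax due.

Alternative minimum tax:
  Base (adjusted book income): ₹120,000
  Exemption: ₹75,000 − 25% × (₹120,000 − ₹52,000) = ₹75,000 − ₹17,000 = ₹58,000
  Base: ₹120,000 − ₹58,000 = ₹62,000
  ₹62,000 × 16% = ₹9,920

Regular tax:
  ₹59,000 × 8% = ₹4,720
  ₹20,000 × 18% = ₹3,600
  ₹42,000 × 23% = ₹9,660
  → ₹17,980

₹17,980 > ₹9,920, so the regular tax governs.

₹17,980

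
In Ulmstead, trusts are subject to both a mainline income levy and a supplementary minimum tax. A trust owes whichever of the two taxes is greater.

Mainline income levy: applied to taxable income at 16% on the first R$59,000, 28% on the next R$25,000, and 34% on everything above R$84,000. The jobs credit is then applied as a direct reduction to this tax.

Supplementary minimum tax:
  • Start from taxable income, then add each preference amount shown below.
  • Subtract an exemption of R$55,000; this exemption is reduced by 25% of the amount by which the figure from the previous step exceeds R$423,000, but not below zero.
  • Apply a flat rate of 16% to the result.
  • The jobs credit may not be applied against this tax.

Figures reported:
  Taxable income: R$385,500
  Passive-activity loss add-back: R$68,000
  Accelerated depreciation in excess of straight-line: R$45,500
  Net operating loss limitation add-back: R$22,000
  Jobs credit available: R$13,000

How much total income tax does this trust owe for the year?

R$105,950

Mainline income levy:
  R$59,000 × 16% = R$9,440
  R$25,000 × 28% = R$7,000
  R$301,500 × 34% = R$102,510
  → R$118,950
  Less jobs credit R$13,000 → R$105,950

Supplementary minimum tax:
  Adjusted income: R$385,500 + R$68,000 + R$45,500 + R$22,000 = R$521,000
  Exemption: R$55,000 − 25% × (R$521,000 − R$423,000) = R$55,000 − R$24,500 = R$30,500
  Base: R$521,000 − R$30,500 = R$490,500
  R$490,500 × 16% = R$78,480

R$105,950 > R$78,480, so the mainline income levy governs.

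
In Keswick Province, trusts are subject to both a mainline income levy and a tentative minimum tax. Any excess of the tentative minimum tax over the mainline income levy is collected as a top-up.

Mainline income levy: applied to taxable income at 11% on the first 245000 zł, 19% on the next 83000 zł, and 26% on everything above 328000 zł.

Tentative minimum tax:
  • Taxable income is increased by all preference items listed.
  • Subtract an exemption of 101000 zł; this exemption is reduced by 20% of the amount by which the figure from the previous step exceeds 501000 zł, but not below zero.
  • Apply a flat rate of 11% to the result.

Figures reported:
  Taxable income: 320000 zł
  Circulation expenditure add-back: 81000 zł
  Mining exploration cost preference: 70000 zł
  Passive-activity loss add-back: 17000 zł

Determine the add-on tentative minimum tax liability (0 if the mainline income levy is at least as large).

Tentative minimum tax:
  Adjusted income: 320000 zł + 81000 zł + 70000 zł + 17000 zł = 488000 zł
  Exemption: 488000 zł ≤ 501000 zł, so full 101000 zł applies
  Base: 488000 zł − 101000 zł = 387000 zł
  387000 zł × 11% = 42570 zł

Mainline income levy:
  245000 zł × 11% = 26950 zł
  75000 zł × 19% = 14250 zł
  → 41200 zł

Excess of tentative minimum tax over mainline income levy: 42570 zł − 41200 zł = 1370 zł.

1370 zł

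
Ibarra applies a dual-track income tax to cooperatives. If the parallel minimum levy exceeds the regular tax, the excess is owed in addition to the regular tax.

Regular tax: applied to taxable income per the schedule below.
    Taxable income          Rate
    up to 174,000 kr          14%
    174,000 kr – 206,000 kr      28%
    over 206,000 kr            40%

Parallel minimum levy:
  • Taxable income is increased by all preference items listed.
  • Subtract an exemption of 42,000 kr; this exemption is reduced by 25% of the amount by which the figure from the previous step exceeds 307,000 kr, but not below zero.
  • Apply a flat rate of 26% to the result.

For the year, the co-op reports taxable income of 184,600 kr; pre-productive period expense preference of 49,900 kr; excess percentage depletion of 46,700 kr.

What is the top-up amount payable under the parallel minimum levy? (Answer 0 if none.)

Regular tax:
  174,000 kr × 14% = 24,360 kr
  10,600 kr × 28% = 2,968 kr
  → 27,328 kr

Parallel minimum levy:
  Adjusted income: 184,600 kr + 49,900 kr + 46,700 kr = 281,200 kr
  Exemption: 281,200 kr ≤ 307,000 kr, so full 42,000 kr applies
  Base: 281,200 kr − 42,000 kr = 239,200 kr
  239,200 kr × 26% = 62,192 kr

Excess of parallel minimum levy over regular tax: 62,192 kr − 27,328 kr = 34,864 kr.

34,864 kr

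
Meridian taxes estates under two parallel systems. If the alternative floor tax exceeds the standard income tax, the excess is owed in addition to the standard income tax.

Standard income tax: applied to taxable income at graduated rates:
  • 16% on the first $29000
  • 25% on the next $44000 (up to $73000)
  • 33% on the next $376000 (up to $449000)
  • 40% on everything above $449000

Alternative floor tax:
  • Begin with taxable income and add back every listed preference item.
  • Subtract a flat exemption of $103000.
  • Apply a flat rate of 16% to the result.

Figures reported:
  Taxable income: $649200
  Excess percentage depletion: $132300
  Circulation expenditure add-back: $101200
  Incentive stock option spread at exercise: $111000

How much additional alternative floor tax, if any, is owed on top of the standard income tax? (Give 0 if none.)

Alternative floor tax:
  Adjusted income: $649200 + $132300 + $101200 + $111000 = $993700
  Less exemption $103000 → base $890700
  $890700 × 16% = $142512

Standard income tax:
  $29000 × 16% = $4640
  $44000 × 25% = $11000
  $376000 × 33% = $124080
  $200200 × 40% = $80080
  → $219800

$142512 ≤ $219800, so no add-on is due.

$0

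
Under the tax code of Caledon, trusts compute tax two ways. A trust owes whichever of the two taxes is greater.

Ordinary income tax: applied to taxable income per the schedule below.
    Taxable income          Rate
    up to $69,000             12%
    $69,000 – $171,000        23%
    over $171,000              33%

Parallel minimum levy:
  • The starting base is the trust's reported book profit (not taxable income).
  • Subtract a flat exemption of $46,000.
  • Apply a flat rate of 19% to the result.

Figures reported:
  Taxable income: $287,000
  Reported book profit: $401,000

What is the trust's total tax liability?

Parallel minimum levy:
  Base (reported book profit): $401,000
  Less exemption $46,000 → base $355,000
  $355,000 × 19% = $67,450

Ordinary income tax:
  $69,000 × 12% = $8,280
  $102,000 × 23% = $23,460
  $116,000 × 33% = $38,280
  → $70,020

$70,020 > $67,450, so the ordinary income tax governs.

$70,020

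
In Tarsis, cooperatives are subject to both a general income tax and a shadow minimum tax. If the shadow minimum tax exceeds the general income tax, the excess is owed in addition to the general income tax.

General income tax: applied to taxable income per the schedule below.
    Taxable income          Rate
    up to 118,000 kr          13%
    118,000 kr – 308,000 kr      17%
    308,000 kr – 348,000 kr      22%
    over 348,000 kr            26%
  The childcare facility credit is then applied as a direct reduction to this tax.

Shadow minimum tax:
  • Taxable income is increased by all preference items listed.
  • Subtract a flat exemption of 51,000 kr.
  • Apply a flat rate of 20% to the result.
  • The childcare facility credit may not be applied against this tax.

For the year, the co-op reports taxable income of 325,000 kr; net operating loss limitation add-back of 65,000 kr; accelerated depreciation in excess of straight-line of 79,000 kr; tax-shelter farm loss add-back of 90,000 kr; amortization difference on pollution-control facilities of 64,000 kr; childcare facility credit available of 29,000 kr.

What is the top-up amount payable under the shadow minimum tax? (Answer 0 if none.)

General income tax:
  118,000 kr × 13% = 15,340 kr
  190,000 kr × 17% = 32,300 kr
  17,000 kr × 22% = 3,740 kr
  → 51,380 kr
  Less childcare facility credit 29,000 kr → 22,380 kr

Shadow minimum tax:
  Adjusted income: 325,000 kr + 65,000 kr + 79,000 kr + 90,000 kr + 64,000 kr = 623,000 kr
  Less exemption 51,000 kr → base 572,000 kr
  572,000 kr × 20% = 114,400 kr

Excess of shadow minimum tax over general income tax: 114,400 kr − 22,380 kr = 92,020 kr.

92,020 kr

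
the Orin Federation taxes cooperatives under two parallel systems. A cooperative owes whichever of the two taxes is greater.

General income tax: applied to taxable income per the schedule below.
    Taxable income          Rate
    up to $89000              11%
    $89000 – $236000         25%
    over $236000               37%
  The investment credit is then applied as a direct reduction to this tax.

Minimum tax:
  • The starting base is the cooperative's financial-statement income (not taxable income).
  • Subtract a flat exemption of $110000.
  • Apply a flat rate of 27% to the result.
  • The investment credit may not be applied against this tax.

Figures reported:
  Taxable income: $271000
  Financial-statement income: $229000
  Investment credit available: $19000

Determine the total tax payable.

$40490

General income tax:
  $89000 × 11% = $9790
  $147000 × 25% = $36750
  $35000 × 37% = $12950
  → $59490
  Less investment credit $19000 → $40490

Minimum tax:
  Base (financial-statement income): $229000
  Less exemption $110000 → base $119000
  $119000 × 27% = $32130

$40490 > $32130, so the general income tax governs.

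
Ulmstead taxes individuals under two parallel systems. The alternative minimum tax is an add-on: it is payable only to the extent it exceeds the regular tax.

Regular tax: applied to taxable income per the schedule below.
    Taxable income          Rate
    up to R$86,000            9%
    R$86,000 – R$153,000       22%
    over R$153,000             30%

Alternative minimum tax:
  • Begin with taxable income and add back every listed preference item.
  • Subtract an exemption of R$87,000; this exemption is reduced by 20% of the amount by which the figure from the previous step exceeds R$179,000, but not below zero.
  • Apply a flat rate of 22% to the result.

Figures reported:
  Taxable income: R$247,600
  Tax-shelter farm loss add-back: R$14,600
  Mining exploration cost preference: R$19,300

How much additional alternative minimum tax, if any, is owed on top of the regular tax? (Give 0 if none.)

Alternative minimum tax:
  Adjusted income: R$247,600 + R$14,600 + R$19,300 = R$281,500
  Exemption: R$87,000 − 20% × (R$281,500 − R$179,000) = R$87,000 − R$20,500 = R$66,500
  Base: R$281,500 − R$66,500 = R$215,000
  R$215,000 × 22% = R$47,300

Regular tax:
  R$86,000 × 9% = R$7,740
  R$67,000 × 22% = R$14,740
  R$94,600 × 30% = R$28,380
  → R$50,860

R$47,300 ≤ R$50,860, so no add-on is due.

R$0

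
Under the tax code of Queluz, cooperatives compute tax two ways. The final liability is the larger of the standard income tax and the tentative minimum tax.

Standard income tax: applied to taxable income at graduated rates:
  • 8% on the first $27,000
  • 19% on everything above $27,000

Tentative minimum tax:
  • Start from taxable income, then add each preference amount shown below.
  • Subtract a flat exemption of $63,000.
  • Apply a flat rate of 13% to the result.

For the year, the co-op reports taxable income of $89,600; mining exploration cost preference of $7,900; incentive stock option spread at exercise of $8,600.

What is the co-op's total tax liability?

Tentative minimum tax:
  Adjusted income: $89,600 + $7,900 + $8,600 = $106,100
  Less exemption $63,000 → base $43,100
  $43,100 × 13% = $5,603

Standard income tax:
  $27,000 × 8% = $2,160
  $62,600 × 19% = $11,894
  → $14,054

$14,054 > $5,603, so the standard income tax governs.

$14,054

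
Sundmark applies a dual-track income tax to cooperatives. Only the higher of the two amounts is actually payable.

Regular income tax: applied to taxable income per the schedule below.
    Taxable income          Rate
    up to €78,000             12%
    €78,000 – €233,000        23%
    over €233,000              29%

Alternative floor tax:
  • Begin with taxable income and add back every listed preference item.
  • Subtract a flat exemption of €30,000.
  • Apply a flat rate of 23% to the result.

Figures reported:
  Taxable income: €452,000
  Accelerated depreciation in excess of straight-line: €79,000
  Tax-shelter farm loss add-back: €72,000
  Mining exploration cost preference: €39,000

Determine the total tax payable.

Regular income tax:
  €78,000 × 12% = €9,360
  €155,000 × 23% = €35,650
  €219,000 × 29% = €63,510
  → €108,520

Alternative floor tax:
  Adjusted income: €452,000 + €79,000 + €72,000 + €39,000 = €642,000
  Less exemption €30,000 → base €612,000
  €612,000 × 23% = €140,760

€140,760 > €108,520, so the alternative floor tax is the binding amount.

€140,760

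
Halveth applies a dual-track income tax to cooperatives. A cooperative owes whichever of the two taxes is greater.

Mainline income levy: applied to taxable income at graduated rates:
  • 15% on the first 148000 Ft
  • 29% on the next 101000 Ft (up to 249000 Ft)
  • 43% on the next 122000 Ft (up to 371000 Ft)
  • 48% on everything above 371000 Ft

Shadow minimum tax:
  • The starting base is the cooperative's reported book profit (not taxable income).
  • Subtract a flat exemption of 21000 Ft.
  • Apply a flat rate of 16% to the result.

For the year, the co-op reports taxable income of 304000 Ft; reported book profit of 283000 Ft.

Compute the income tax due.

Shadow minimum tax:
  Base (reported book profit): 283000 Ft
  Less exemption 21000 Ft → base 262000 Ft
  262000 Ft × 16% = 41920 Ft

Mainline income levy:
  148000 Ft × 15% = 22200 Ft
  101000 Ft × 29% = 29290 Ft
  55000 Ft × 43% = 23650 Ft
  → 75140 Ft

75140 Ft > 41920 Ft, so the mainline income levy governs.

75140 Ft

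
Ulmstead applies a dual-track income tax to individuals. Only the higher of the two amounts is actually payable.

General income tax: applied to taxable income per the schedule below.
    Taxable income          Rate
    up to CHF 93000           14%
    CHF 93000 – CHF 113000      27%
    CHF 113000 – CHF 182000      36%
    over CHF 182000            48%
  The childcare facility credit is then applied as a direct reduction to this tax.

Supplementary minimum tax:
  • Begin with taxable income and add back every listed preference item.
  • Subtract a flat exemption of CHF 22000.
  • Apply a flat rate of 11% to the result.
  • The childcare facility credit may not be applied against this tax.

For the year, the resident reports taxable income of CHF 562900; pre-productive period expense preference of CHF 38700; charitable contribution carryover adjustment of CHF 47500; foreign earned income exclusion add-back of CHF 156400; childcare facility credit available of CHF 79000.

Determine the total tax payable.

CHF 147092

Supplementary minimum tax:
  Adjusted income: CHF 562900 + CHF 38700 + CHF 47500 + CHF 156400 = CHF 805500
  Less exemption CHF 22000 → base CHF 783500
  CHF 783500 × 11% = CHF 86185

General income tax:
  CHF 93000 × 14% = CHF 13020
  CHF 20000 × 27% = CHF 5400
  CHF 69000 × 36% = CHF 24840
  CHF 380900 × 48% = CHF 182832
  → CHF 226092
  Less childcare facility credit CHF 79000 → CHF 147092

CHF 147092 > CHF 86185, so the general income tax governs.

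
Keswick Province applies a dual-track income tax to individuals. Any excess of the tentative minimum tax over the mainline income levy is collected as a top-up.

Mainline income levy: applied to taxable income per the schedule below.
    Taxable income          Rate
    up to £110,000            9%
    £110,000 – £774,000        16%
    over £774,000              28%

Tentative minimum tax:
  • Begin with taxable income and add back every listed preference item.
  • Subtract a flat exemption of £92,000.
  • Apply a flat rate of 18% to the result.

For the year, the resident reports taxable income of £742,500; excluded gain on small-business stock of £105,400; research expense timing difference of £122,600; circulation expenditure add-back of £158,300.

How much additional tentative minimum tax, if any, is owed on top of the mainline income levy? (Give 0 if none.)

Mainline income levy:
  £110,000 × 9% = £9,900
  £632,500 × 16% = £101,200
  → £111,100

Tentative minimum tax:
  Adjusted income: £742,500 + £105,400 + £122,600 + £158,300 = £1,128,800
  Less exemption £92,000 → base £1,036,800
  £1,036,800 × 18% = £186,624

Excess of tentative minimum tax over mainline income levy: £186,624 − £111,100 = £75,524.

£75,524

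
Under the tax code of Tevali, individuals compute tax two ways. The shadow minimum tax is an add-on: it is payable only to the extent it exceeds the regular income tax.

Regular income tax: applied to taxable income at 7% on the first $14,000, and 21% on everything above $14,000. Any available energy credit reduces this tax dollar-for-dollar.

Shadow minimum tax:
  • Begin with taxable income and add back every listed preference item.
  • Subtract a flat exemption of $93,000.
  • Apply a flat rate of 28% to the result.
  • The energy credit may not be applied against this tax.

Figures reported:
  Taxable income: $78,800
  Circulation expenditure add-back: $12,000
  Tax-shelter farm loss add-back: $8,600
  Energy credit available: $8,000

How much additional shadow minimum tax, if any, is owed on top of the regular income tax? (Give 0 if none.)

$0

Shadow minimum tax:
  Adjusted income: $78,800 + $12,000 + $8,600 = $99,400
  Less exemption $93,000 → base $6,400
  $6,400 × 28% = $1,792

Regular income tax:
  $14,000 × 7% = $980
  $64,800 × 21% = $13,608
  → $14,588
  Less energy credit $8,000 → $6,588

$1,792 ≤ $6,588, so no add-on is due.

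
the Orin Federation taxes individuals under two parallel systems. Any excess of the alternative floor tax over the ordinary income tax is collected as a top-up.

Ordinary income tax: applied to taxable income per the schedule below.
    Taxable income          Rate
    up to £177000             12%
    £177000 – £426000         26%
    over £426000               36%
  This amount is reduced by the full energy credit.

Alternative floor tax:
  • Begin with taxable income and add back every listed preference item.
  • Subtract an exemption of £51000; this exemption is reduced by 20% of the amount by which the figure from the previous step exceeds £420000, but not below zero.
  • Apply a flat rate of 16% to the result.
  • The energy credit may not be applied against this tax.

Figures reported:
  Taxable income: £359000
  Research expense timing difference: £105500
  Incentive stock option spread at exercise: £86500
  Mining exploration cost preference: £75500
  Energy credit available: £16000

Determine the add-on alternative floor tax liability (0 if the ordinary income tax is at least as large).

£46128

Alternative floor tax:
  Adjusted income: £359000 + £105500 + £86500 + £75500 = £626500
  Exemption: £51000 − 20% × (£626500 − £420000) = £51000 − £41300 = £9700
  Base: £626500 − £9700 = £616800
  £616800 × 16% = £98688

Ordinary income tax:
  £177000 × 12% = £21240
  £182000 × 26% = £47320
  → £68560
  Less energy credit £16000 → £52560

Excess of alternative floor tax over ordinary income tax: £98688 − £52560 = £46128.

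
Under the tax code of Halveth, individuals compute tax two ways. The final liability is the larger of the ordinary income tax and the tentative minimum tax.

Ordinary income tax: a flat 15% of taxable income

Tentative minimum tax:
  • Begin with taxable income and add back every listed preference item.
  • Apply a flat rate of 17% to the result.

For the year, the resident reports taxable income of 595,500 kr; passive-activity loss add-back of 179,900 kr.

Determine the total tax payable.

Tentative minimum tax:
  Adjusted income: 595,500 kr + 179,900 kr = 775,400 kr
  775,400 kr × 17% = 131,818 kr

Ordinary income tax:
  595,500 kr × 15% = 89,325 kr

131,818 kr > 89,325 kr, so the tentative minimum tax is the binding amount.

131,818 kr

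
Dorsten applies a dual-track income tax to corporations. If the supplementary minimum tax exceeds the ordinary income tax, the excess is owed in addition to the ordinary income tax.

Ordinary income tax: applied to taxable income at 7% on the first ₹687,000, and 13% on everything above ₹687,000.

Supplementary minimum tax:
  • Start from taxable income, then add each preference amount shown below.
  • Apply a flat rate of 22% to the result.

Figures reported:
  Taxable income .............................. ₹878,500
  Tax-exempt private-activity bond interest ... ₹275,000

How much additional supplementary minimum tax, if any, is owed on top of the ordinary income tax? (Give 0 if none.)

Supplementary minimum tax:
  Adjusted income: ₹878,500 + ₹275,000 = ₹1,153,500
  ₹1,153,500 × 22% = ₹253,770

Ordinary income tax:
  ₹687,000 × 7% = ₹48,090
  ₹191,500 × 13% = ₹24,895
  → ₹72,985

Excess of supplementary minimum tax over ordinary income tax: ₹253,770 − ₹72,985 = ₹180,785.

₹180,785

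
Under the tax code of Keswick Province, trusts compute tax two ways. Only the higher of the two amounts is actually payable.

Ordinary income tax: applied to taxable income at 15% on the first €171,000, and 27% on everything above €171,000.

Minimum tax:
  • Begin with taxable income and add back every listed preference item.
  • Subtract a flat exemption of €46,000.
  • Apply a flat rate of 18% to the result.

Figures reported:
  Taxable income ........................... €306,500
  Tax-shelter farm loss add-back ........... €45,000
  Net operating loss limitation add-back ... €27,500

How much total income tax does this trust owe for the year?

Ordinary income tax:
  €171,000 × 15% = €25,650
  €135,500 × 27% = €36,585
  → €62,235

Minimum tax:
  Adjusted income: €306,500 + €45,000 + €27,500 = €379,000
  Less exemption €46,000 → base €333,000
  €333,000 × 18% = €59,940

€62,235 > €59,940, so the ordinary income tax governs.

€62,235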